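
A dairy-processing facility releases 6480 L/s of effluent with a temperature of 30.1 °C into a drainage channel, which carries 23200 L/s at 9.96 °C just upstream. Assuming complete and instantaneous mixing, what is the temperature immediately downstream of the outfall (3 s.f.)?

Flow-weighted mixing: C = (Q_r C_r + Q_w C_w)/(Q_r + Q_w)
= (23200×9.96 + 6480×30.1)/(23200 + 6480) = 426100/29680 = 14.36 °C.

14.4 °C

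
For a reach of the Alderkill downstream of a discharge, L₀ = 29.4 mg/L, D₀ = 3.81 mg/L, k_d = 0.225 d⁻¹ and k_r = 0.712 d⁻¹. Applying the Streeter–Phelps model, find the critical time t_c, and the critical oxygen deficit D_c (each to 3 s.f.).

t_c = [1/(k_r−k_d)] ln[(k_r/k_d)(1 − D₀(k_r−k_d)/(k_d L₀))]
= [1/(0.712−0.225)] ln[(0.712/0.225)(1 − 3.81×0.4870/(0.225×29.4))]
= (1/0.4870) ln[3.164 × 0.7195] = 2.053 × ln(2.277) = 2.053 × 0.8228 = 1.690 d.
L(t_c) = L₀ e^(−k_d t_c) = 29.4 × 0.6838 = 20.10 mg/L, and at the critical point k_r D_c = k_d L, so D_c = (0.225/0.712) × 20.10 = 6.353 mg/L.

t_c ≈ 1.69 d; D_c ≈ 6.35 mg/L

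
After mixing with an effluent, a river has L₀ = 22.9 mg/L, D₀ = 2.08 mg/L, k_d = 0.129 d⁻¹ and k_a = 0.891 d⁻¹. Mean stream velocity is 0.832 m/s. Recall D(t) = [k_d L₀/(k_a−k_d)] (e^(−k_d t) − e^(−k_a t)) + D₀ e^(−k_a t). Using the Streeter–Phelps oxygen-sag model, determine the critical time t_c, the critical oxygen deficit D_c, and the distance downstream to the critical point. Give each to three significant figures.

At the critical point dD/dt = 0, so k_d L₀ e^(−k_d t) = k_a D. Substituting D(t) from the Streeter–Phelps equation and solving for t gives
t_c = ln[(k_a/k_d)(1 − D₀(k_a−k_d)/(k_d L₀))] / (k_a−k_d).
Here k_a−k_d = 0.7620 d⁻¹ and 1 − D₀(k_a−k_d)/(k_d L₀) = 1 − 2.08×0.7620/(0.129×22.9) = 0.4635, so
t_c = ln(6.907 × 0.4635) / 0.7620 = 1.164 / 0.7620 = 1.527 d.
D_c = (k_d/k_a) L₀ e^(−k_d t_c) = (0.129/0.891) × 22.9 × e^(−0.129×1.527) = 0.1448 × 22.9 × 0.8212 = 2.723 mg/L.
x_c = v t_c = 0.832 m/s × 1.527 d × 86400 s/d = 109800 m ≈ 110 km.

t_c ≈ 1.53 d; D_c ≈ 2.72 mg/L; x_c ≈ 110 km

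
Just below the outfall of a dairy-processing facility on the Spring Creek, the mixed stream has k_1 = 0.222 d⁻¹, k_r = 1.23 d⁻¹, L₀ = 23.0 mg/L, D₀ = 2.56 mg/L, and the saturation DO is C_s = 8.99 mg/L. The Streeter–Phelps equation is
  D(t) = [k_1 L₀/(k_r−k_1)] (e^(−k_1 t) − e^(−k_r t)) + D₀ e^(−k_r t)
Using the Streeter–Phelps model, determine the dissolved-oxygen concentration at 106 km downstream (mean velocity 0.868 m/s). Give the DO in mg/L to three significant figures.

DO ≈ 5.73 mg/L

Travel time t = x/v = 106 km / (0.868 m/s) = 106000 m / 0.868 m/s = 122100 s = 1.413 d.
k_1 L₀/(k_r−k_1) = 0.222×23.0/(1.23−0.222) = 5.106/1.008 = 5.065 mg/L.
e^(−k_1 t) = e^(−0.222×1.413) = 0.7307; e^(−k_r t) = e^(−1.23×1.413) = 0.1758.
D = 5.065 × (0.7307 − 0.1758) + 2.56 × 0.1758 = 2.811 + 0.4500 = 3.261 mg/L.
DO = C_s − D = 8.99 − 3.261 = 5.729 mg/L.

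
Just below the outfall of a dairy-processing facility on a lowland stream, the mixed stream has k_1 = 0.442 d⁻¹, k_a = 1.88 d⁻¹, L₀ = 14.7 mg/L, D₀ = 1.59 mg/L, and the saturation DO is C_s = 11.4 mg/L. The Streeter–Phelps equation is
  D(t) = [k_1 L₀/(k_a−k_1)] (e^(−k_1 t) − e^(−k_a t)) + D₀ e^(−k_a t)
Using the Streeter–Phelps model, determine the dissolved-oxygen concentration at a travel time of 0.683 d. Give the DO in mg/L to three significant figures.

DO ≈ 8.87 mg/L

k_1 L₀/(k_a−k_1) = 0.442×14.7/(1.88−0.442) = 6.497/1.438 = 4.518 mg/L.
e^(−k_1 t) = e^(−0.442×0.6830) = 0.7394; e^(−k_a t) = e^(−1.88×0.6830) = 0.2769.
D = 4.518 × (0.7394 − 0.2769) + 1.59 × 0.2769 = 2.090 + 0.4403 = 2.530 mg/L.
DO = C_s − D = 11.4 − 2.530 = 8.870 mg/L.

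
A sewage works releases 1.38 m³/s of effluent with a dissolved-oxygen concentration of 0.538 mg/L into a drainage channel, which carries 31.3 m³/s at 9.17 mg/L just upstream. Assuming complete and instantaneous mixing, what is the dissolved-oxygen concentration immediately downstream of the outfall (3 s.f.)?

Flow-weighted mixing: C = (Q_r C_r + Q_w C_w)/(Q_r + Q_w)
= (31.3×9.17 + 1.38×0.538)/(31.3 + 1.38) = 287.8/32.68 = 8.805 mg/L.

8.81 mg/L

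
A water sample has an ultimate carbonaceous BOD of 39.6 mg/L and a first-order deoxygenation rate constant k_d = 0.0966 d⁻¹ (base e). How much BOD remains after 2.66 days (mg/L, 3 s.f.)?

L_t = L₀ e^(−k_d t) = 39.6 × e^(−0.0966×2.66) = 39.6 × 0.7734 = 30.63 mg/L.

L ≈ 30.6 mg/L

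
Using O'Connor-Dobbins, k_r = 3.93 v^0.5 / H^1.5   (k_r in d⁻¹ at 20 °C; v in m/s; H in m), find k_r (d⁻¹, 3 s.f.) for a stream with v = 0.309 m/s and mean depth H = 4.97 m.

k_r = 3.93 × 0.309^0.5 / 4.97^1.5 = 3.93 × 0.5559 / 11.08 = 0.1972 d⁻¹.

k_r ≈ 0.197 d⁻¹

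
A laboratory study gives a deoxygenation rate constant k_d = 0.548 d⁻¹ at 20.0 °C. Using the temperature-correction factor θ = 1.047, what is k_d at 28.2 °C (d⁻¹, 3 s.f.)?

k_d ≈ 0.799 d⁻¹

k_d(T₂) = k_d(T₁) · θ^(T₂−T₁) = 0.548 × 1.047^(28.2−20.0)
= 0.548 × 1.047^8.20 = 0.548 × 1.457 = 0.7986 d⁻¹.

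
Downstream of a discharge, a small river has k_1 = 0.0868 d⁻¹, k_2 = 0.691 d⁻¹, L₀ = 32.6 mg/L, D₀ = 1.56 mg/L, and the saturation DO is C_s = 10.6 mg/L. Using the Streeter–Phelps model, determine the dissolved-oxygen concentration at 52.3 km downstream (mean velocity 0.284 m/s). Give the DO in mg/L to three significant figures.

DO ≈ 7.42 mg/L

Travel time t = x/v = 52.3 km / (0.284 m/s) = 52300 m / 0.284 m/s = 184200 s = 2.131 d.
k_1 L₀/(k_2−k_1) = 0.0868×32.6/(0.691−0.0868) = 2.830/0.6042 = 4.683 mg/L.
e^(−k_1 t) = e^(−0.0868×2.131) = 0.8311; e^(−k_2 t) = e^(−0.691×2.131) = 0.2293.
D = 4.683 × (0.8311 − 0.2293) + 1.56 × 0.2293 = 2.819 + 0.3577 = 3.176 mg/L.
DO = C_s − D = 10.6 − 3.176 = 7.424 mg/L.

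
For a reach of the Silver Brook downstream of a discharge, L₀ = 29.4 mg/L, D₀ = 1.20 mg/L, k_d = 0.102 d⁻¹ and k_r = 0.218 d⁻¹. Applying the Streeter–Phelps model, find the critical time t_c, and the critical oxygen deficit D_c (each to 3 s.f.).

With k_r/k_d = 2.137 and 1 − D₀(k_r−k_d)/(k_d L₀) = 0.9536,
t_c = ln(2.137 × 0.9536) / (0.218 − 0.102) = ln(2.038) / 0.1160 = 0.7120/0.1160 = 6.138 d.
D_c = (k_d/k_r) L₀ e^(−k_d t_c) = (0.102/0.218) × 29.4 × e^(−0.102×6.138) = 0.4679 × 29.4 × 0.5347 = 7.355 mg/L.

t_c ≈ 6.14 d; D_c ≈ 7.36 mg/L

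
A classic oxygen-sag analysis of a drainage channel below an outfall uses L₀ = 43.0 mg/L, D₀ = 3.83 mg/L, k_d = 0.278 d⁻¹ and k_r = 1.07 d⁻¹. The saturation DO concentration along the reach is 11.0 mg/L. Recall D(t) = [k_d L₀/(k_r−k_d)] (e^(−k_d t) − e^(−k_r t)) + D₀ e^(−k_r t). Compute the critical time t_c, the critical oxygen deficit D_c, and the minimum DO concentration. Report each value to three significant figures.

t_c ≈ 1.33 d; D_c ≈ 7.71 mg/L; min DO ≈ 3.29 mg/L

t_c = [1/(k_r−k_d)] ln[(k_r/k_d)(1 − D₀(k_r−k_d)/(k_d L₀))]
= [1/(1.07−0.278)] ln[(1.07/0.278)(1 − 3.83×0.7920/(0.278×43.0))]
= (1/0.7920) ln[3.849 × 0.7462] = 1.263 × ln(2.872) = 1.263 × 1.055 = 1.332 d.
L(t_c) = L₀ e^(−k_d t_c) = 43.0 × 0.6905 = 29.69 mg/L, and at the critical point k_r D_c = k_d L, so D_c = (0.278/1.07) × 29.69 = 7.714 mg/L.
Minimum DO = C_s − D_c = 11.0 − 7.714 = 3.286 mg/L.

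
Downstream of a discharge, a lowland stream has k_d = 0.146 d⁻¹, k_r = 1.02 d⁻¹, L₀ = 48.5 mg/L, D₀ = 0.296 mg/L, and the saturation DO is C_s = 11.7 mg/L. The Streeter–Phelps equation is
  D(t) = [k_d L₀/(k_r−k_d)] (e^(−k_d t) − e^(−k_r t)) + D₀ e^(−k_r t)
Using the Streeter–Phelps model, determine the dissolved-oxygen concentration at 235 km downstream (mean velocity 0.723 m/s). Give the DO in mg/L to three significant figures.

DO ≈ 7.19 mg/L

Travel time t = x/v = 235 km / (0.723 m/s) = 235000 m / 0.723 m/s = 325000 s = 3.762 d.
k_d L₀/(k_r−k_d) = 0.146×48.5/(1.02−0.146) = 7.081/0.8740 = 8.102 mg/L.
e^(−k_d t) = e^(−0.146×3.762) = 0.5774; e^(−k_r t) = e^(−1.02×3.762) = 0.02155.
D = 8.102 × (0.5774 − 0.02155) + 0.296 × 0.02155 = 4.503 + 0.006380 = 4.510 mg/L.
DO = C_s − D = 11.7 − 4.510 = 7.190 mg/L.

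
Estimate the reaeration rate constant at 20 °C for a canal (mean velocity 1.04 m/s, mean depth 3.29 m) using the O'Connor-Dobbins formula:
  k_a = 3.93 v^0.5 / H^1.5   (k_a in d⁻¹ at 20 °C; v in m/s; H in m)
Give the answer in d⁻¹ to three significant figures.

k_a = 3.93 × 1.04^0.5 / 3.29^1.5 = 3.93 × 1.020 / 5.968 = 0.6716 d⁻¹.

k_a ≈ 0.672 d⁻¹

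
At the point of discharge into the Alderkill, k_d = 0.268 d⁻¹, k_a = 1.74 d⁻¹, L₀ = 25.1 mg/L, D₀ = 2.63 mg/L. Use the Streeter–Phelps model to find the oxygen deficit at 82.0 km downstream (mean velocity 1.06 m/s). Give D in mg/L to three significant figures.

D ≈ 3.19 mg/L

Travel time t = x/v = 82.0 km / (1.06 m/s) = 82000 m / 1.06 m/s = 77360 s = 0.8954 d.
k_d L₀/(k_a−k_d) = 0.268×25.1/(1.74−0.268) = 6.727/1.472 = 4.570 mg/L.
e^(−k_d t) = e^(−0.268×0.8954) = 0.7867; e^(−k_a t) = e^(−1.74×0.8954) = 0.2106.
D = 4.570 × (0.7867 − 0.2106) + 2.63 × 0.2106 = 2.633 + 0.5538 = 3.186 mg/L.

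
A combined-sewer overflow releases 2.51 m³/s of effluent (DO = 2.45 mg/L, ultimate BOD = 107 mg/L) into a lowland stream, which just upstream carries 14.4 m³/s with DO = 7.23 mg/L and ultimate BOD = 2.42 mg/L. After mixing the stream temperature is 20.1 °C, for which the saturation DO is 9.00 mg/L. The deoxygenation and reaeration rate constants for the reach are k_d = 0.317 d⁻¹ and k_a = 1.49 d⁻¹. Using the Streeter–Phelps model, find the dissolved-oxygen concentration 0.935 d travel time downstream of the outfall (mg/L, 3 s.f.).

Mixed DO = (14.4×7.23 + 2.51×2.45)/(14.4+2.51) = 110.3/16.91 = 6.520 mg/L.
Mixed L₀ = (14.4×2.42 + 2.51×107)/(16.91) = 303.4/16.91 = 17.94 mg/L.
Initial deficit D₀ = C_s − DO₀ = 9.00 − 6.520 = 2.480 mg/L.
D(0.935) = [0.317×17.94/(1.49−0.317)](e^(−0.317×0.935) − e^(−1.49×0.935)) + 2.480 e^(−1.49×0.935)
= 4.849 × (0.7435 − 0.2483) + 2.480 × 0.2483 = 3.017 mg/L.
DO = 9.00 − 3.017 = 5.983 mg/L.

DO ≈ 5.98 mg/L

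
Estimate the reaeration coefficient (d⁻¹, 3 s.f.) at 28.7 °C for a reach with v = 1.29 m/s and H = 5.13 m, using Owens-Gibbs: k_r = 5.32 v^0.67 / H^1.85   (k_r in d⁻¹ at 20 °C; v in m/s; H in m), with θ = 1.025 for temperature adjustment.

k_r ≈ 0.380 d⁻¹

k_r(20) = 5.32 × 1.29^0.67 / 5.13^1.85 = 5.32 × 1.186 / 20.59 = 0.3064 d⁻¹.
k_r(28.7) = 0.3064 × 1.025^(28.7−20) = 0.3064 × 1.240 = 0.3798 d⁻¹.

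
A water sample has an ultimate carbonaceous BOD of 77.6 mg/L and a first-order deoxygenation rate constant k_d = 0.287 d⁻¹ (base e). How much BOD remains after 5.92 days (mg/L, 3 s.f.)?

L ≈ 14.2 mg/L

L_t = L₀ e^(−k_d t) = 77.6 × e^(−0.287×5.92) = 77.6 × 0.1829 = 14.19 mg/L.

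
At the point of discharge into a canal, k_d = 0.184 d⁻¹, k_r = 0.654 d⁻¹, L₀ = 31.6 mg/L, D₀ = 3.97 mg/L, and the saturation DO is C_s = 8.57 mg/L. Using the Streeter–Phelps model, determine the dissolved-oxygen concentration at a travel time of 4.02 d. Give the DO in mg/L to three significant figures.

k_d L₀/(k_r−k_d) = 0.184×31.6/(0.654−0.184) = 5.814/0.4700 = 12.37 mg/L.
e^(−k_d t) = e^(−0.184×4.020) = 0.4773; e^(−k_r t) = e^(−0.654×4.020) = 0.07214.
D = 12.37 × (0.4773 − 0.07214) + 3.97 × 0.07214 = 5.012 + 0.2864 = 5.298 mg/L.
DO = C_s − D = 8.57 − 5.298 = 3.272 mg/L.

DO ≈ 3.27 mg/L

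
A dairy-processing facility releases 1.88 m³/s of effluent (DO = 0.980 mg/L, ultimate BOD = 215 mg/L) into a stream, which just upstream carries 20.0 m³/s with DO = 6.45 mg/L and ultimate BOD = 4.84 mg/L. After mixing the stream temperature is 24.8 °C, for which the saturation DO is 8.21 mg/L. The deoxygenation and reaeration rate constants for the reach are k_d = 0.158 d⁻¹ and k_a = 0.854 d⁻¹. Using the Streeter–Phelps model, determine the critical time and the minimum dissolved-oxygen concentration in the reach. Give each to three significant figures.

t_c ≈ 1.62 d; minimum DO ≈ 4.93 mg/L

Mixed DO = (20.0×6.45 + 1.88×0.980)/(20.0+1.88) = 130.8/21.88 = 5.980 mg/L.
Mixed L₀ = (20.0×4.84 + 1.88×215)/(21.88) = 501.0/21.88 = 22.90 mg/L.
Initial deficit D₀ = C_s − DO₀ = 8.21 − 5.980 = 2.230 mg/L.
t_c = (1/0.6960) ln[(0.854/0.158)(1 − 2.230×0.6960/(0.158×22.90))] = 1.437 × ln(3.086) = 1.619 d.
D_c = (0.158/0.854) × 22.90 × e^(−0.158×1.619) = 0.1850 × 22.90 × 0.7743 = 3.280 mg/L.
Minimum DO = 8.21 − 3.280 = 4.930 mg/L.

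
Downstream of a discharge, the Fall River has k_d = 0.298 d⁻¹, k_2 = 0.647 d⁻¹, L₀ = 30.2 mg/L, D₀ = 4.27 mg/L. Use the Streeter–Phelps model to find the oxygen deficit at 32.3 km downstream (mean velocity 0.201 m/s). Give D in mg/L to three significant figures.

Travel time t = x/v = 32.3 km / (0.201 m/s) = 32300 m / 0.201 m/s = 160700 s = 1.860 d.
k_d L₀/(k_2−k_d) = 0.298×30.2/(0.647−0.298) = 9.000/0.3490 = 25.79 mg/L.
e^(−k_d t) = e^(−0.298×1.860) = 0.5745; e^(−k_2 t) = e^(−0.647×1.860) = 0.3002.
D = 25.79 × (0.5745 − 0.3002) + 4.27 × 0.3002 = 7.074 + 1.282 = 8.356 mg/L.

D ≈ 8.36 mg/L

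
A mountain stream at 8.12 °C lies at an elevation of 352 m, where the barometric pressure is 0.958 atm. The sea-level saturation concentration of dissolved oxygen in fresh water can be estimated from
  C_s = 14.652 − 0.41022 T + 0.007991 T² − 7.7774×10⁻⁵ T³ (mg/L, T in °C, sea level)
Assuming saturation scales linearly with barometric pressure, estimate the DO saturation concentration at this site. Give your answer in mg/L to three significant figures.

C_s ≈ 11.3 mg/L

At sea level: C_s = 14.652 − 0.41022×8.12 + 0.007991×8.12² − 7.7774×10⁻⁵×8.12³ = 11.81 mg/L.
Pressure correction: C_s' = 11.81 × 0.958 = 11.31 mg/L.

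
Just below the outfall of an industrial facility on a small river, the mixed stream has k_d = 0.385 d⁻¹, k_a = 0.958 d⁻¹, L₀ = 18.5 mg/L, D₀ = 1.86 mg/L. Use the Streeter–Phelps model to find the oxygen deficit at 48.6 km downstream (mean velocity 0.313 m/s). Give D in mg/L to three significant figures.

D ≈ 4.33 mg/L

Travel time t = x/v = 48.6 km / (0.313 m/s) = 48600 m / 0.313 m/s = 155300 s = 1.797 d.
k_d L₀/(k_a−k_d) = 0.385×18.5/(0.958−0.385) = 7.123/0.5730 = 12.43 mg/L.
e^(−k_d t) = e^(−0.385×1.797) = 0.5006; e^(−k_a t) = e^(−0.958×1.797) = 0.1788.
D = 12.43 × (0.5006 − 0.1788) + 1.86 × 0.1788 = 4.001 + 0.3325 = 4.333 mg/L.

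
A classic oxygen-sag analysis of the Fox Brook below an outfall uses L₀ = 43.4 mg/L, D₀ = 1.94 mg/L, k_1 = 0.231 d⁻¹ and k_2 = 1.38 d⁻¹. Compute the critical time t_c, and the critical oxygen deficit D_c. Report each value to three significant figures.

At the critical point dD/dt = 0, so k_1 L₀ e^(−k_1 t) = k_2 D. Substituting D(t) from the Streeter–Phelps equation and solving for t gives
t_c = ln[(k_2/k_1)(1 − D₀(k_2−k_1)/(k_1 L₀))] / (k_2−k_1).
Here k_2−k_1 = 1.149 d⁻¹ and 1 − D₀(k_2−k_1)/(k_1 L₀) = 1 − 1.94×1.149/(0.231×43.4) = 0.7777, so
t_c = ln(5.974 × 0.7777) / 1.149 = 1.536 / 1.149 = 1.337 d.
D_c = (k_1/k_2) L₀ e^(−k_1 t_c) = (0.231/1.38) × 43.4 × e^(−0.231×1.337) = 0.1674 × 43.4 × 0.7343 = 5.335 mg/L.

t_c ≈ 1.34 d; D_c ≈ 5.33 mg/L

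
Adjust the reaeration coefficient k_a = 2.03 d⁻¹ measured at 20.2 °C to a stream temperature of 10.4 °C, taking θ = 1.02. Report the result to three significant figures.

k_a ≈ 1.67 d⁻¹

k_a(T₂) = k_a(T₁) · θ^(T₂−T₁) = 2.03 × 1.02^(10.4−20.2)
= 2.03 × 1.02^-9.80 = 2.03 × 0.8236 = 1.672 d⁻¹.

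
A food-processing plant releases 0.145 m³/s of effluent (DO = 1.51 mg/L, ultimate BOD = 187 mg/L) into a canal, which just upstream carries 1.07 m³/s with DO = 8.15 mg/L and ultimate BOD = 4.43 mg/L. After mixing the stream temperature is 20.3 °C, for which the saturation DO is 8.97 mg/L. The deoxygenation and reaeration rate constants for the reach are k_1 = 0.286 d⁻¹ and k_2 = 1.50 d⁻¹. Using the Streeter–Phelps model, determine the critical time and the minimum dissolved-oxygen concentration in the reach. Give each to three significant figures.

t_c ≈ 1.12 d; minimum DO ≈ 5.34 mg/L

Mixed DO = (1.07×8.15 + 0.145×1.51)/(1.07+0.145) = 8.939/1.215 = 7.358 mg/L.
Mixed L₀ = (1.07×4.43 + 0.145×187)/(1.215) = 31.86/1.215 = 26.22 mg/L.
Initial deficit D₀ = C_s − DO₀ = 8.97 − 7.358 = 1.612 mg/L.
t_c = (1/1.214) ln[(1.50/0.286)(1 − 1.612×1.214/(0.286×26.22))] = 0.8237 × ln(3.876) = 1.116 d.
D_c = (0.286/1.50) × 26.22 × e^(−0.286×1.116) = 0.1907 × 26.22 × 0.7268 = 3.633 mg/L.
Minimum DO = 8.97 − 3.633 = 5.337 mg/L.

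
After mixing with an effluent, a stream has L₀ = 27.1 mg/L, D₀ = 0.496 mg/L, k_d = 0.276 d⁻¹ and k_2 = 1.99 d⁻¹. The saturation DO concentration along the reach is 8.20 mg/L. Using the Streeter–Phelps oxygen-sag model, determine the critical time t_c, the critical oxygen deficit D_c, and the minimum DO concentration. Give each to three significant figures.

t_c = [1/(k_2−k_d)] ln[(k_2/k_d)(1 − D₀(k_2−k_d)/(k_d L₀))]
= [1/(1.99−0.276)] ln[(1.99/0.276)(1 − 0.496×1.714/(0.276×27.1))]
= (1/1.714) ln[7.210 × 0.8863] = 0.5834 × ln(6.391) = 0.5834 × 1.855 = 1.082 d.
D_c = (k_d/k_2) L₀ e^(−k_d t_c) = (0.276/1.99) × 27.1 × e^(−0.276×1.082) = 0.1387 × 27.1 × 0.7418 = 2.788 mg/L.
Minimum DO = C_s − D_c = 8.20 − 2.788 = 5.412 mg/L.

t_c ≈ 1.08 d; D_c ≈ 2.79 mg/L; min DO ≈ 5.41 mg/L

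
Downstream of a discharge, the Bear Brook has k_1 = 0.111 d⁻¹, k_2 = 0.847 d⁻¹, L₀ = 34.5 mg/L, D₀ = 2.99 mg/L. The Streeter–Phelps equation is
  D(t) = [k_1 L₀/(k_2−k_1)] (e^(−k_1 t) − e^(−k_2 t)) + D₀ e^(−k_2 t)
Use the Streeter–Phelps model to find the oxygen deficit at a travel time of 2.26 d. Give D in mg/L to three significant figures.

k_1 L₀/(k_2−k_1) = 0.111×34.5/(0.847−0.111) = 3.829/0.7360 = 5.203 mg/L.
e^(−k_1 t) = e^(−0.111×2.260) = 0.7781; e^(−k_2 t) = e^(−0.847×2.260) = 0.1475.
D = 5.203 × (0.7781 − 0.1475) + 2.99 × 0.1475 = 3.281 + 0.4409 = 3.722 mg/L.

D ≈ 3.72 mg/L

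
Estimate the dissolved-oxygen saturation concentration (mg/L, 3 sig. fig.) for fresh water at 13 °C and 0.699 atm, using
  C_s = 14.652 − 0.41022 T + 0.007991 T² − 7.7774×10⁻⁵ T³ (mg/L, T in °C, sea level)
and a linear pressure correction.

C_s ≈ 7.34 mg/L

At sea level: C_s = 14.652 − 0.41022×13 + 0.007991×13² − 7.7774×10⁻⁵×13³ = 10.50 mg/L.
Pressure correction: C_s' = 10.50 × 0.699 = 7.339 mg/L.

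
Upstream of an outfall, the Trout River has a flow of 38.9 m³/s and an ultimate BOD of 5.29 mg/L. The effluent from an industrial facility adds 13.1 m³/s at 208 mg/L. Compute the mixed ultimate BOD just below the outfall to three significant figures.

Flow-weighted mixing: C = (Q_r C_r + Q_w C_w)/(Q_r + Q_w)
= (38.9×5.29 + 13.1×208)/(38.9 + 13.1) = 2931/52.00 = 56.36 mg/L.

56.4 mg/L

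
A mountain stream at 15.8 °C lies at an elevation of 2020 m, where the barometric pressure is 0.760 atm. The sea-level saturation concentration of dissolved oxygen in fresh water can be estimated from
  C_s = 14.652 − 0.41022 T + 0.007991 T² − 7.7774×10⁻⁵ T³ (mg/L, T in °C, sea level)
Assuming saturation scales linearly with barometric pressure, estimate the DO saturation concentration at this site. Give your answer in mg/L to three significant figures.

At sea level: C_s = 14.652 − 0.41022×15.8 + 0.007991×15.8² − 7.7774×10⁻⁵×15.8³ = 9.859 mg/L.
Pressure correction: C_s' = 9.859 × 0.760 = 7.493 mg/L.

C_s ≈ 7.49 mg/L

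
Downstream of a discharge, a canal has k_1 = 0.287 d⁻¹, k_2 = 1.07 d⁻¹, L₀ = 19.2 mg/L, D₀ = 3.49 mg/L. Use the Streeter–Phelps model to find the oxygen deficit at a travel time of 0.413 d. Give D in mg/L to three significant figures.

D ≈ 3.97 mg/L

k_1 L₀/(k_2−k_1) = 0.287×19.2/(1.07−0.287) = 5.510/0.7830 = 7.038 mg/L.
e^(−k_1 t) = e^(−0.287×0.4130) = 0.8882; e^(−k_2 t) = e^(−1.07×0.4130) = 0.6428.
D = 7.038 × (0.8882 − 0.6428) + 3.49 × 0.6428 = 1.727 + 2.243 = 3.971 mg/L.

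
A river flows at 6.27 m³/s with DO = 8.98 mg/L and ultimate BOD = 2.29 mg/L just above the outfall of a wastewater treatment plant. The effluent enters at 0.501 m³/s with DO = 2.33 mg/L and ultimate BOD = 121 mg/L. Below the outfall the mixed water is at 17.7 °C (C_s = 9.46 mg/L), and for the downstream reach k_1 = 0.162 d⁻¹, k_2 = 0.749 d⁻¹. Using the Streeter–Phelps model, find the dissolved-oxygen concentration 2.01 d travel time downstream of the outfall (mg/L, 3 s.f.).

DO ≈ 7.72 mg/L

Mixed DO = (6.27×8.98 + 0.501×2.33)/(6.27+0.501) = 57.47/6.771 = 8.488 mg/L.
Mixed L₀ = (6.27×2.29 + 0.501×121)/(6.771) = 74.98/6.771 = 11.07 mg/L.
Initial deficit D₀ = C_s − DO₀ = 9.46 − 8.488 = 0.9720 mg/L.
D(2.01) = [0.162×11.07/(0.749−0.162)](e^(−0.162×2.01) − e^(−0.749×2.01)) + 0.9720 e^(−0.749×2.01)
= 3.056 × (0.7221 − 0.2219) + 0.9720 × 0.2219 = 1.744 mg/L.
DO = 9.46 − 1.744 = 7.716 mg/L.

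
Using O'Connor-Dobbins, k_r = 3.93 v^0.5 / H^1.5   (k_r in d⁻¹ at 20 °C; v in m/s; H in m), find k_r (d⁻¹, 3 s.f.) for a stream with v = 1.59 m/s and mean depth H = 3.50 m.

k_r ≈ 0.757 d⁻¹

k_r = 3.93 × 1.59^0.5 / 3.50^1.5 = 3.93 × 1.261 / 6.548 = 0.7568 d⁻¹.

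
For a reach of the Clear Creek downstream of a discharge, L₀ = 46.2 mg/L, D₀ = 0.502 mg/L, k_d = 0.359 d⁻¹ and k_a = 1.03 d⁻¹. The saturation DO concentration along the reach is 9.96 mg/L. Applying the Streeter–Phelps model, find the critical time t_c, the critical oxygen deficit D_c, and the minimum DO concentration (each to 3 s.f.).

t_c ≈ 1.54 d; D_c ≈ 9.26 mg/L; min DO ≈ 0.697 mg/L

With k_a/k_d = 2.869 and 1 − D₀(k_a−k_d)/(k_d L₀) = 0.9797,
t_c = ln(2.869 × 0.9797) / (1.03 − 0.359) = ln(2.811) / 0.6710 = 1.033/0.6710 = 1.540 d.
D_c = (k_d/k_a) L₀ e^(−k_d t_c) = (0.359/1.03) × 46.2 × e^(−0.359×1.540) = 0.3485 × 46.2 × 0.5753 = 9.263 mg/L.
Minimum DO = C_s − D_c = 9.96 − 9.263 = 0.6967 mg/L.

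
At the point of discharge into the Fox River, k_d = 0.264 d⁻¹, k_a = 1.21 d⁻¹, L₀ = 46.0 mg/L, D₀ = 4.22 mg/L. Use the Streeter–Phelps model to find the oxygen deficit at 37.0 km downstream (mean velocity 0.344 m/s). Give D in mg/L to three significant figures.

D ≈ 7.33 mg/L

Travel time t = x/v = 37.0 km / (0.344 m/s) = 37000 m / 0.344 m/s = 107600 s = 1.245 d.
k_d L₀/(k_a−k_d) = 0.264×46.0/(1.21−0.264) = 12.14/0.9460 = 12.84 mg/L.
e^(−k_d t) = e^(−0.264×1.245) = 0.7199; e^(−k_a t) = e^(−1.21×1.245) = 0.2217.
D = 12.84 × (0.7199 − 0.2217) + 4.22 × 0.2217 = 6.395 + 0.9357 = 7.331 mg/L.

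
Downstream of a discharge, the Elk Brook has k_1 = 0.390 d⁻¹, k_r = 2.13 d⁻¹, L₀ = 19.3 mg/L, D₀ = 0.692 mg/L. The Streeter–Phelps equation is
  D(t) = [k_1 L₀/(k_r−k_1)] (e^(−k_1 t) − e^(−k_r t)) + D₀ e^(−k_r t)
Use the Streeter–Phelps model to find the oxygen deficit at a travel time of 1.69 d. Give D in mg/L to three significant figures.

D ≈ 2.14 mg/L

k_1 L₀/(k_r−k_1) = 0.390×19.3/(2.13−0.390) = 7.527/1.740 = 4.326 mg/L.
e^(−k_1 t) = e^(−0.390×1.690) = 0.5173; e^(−k_r t) = e^(−2.13×1.690) = 0.02733.
D = 4.326 × (0.5173 − 0.02733) + 0.692 × 0.02733 = 2.120 + 0.01891 = 2.139 mg/L.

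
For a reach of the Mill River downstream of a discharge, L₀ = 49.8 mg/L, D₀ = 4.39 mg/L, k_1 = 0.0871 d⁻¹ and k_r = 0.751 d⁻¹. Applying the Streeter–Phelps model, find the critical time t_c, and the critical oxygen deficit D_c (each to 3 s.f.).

t_c = [1/(k_r−k_1)] ln[(k_r/k_1)(1 − D₀(k_r−k_1)/(k_1 L₀))]
= [1/(0.751−0.0871)] ln[(0.751/0.0871)(1 − 4.39×0.6639/(0.0871×49.8))]
= (1/0.6639) ln[8.622 × 0.3281] = 1.506 × ln(2.829) = 1.506 × 1.040 = 1.566 d.
L(t_c) = L₀ e^(−k_1 t_c) = 49.8 × 0.8725 = 43.45 mg/L, and at the critical point k_r D_c = k_1 L, so D_c = (0.0871/0.751) × 43.45 = 5.039 mg/L.

t_c ≈ 1.57 d; D_c ≈ 5.04 mg/L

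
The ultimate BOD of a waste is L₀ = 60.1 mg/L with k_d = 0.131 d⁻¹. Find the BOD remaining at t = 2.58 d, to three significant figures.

L_t = L₀ e^(−k_d t) = 60.1 × e^(−0.131×2.58) = 60.1 × 0.7132 = 42.86 mg/L.

L ≈ 42.9 mg/L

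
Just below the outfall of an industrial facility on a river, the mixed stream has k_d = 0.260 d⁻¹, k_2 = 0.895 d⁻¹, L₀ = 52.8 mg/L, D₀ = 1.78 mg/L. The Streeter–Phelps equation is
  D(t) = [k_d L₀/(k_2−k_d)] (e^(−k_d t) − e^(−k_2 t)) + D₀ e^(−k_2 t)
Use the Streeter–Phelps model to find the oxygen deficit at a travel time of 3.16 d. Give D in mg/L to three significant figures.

D ≈ 8.33 mg/L

k_d L₀/(k_2−k_d) = 0.260×52.8/(0.895−0.260) = 13.73/0.6350 = 21.62 mg/L.
e^(−k_d t) = e^(−0.260×3.160) = 0.4397; e^(−k_2 t) = e^(−0.895×3.160) = 0.05912.
D = 21.62 × (0.4397 − 0.05912) + 1.78 × 0.05912 = 8.228 + 0.1052 = 8.334 mg/L.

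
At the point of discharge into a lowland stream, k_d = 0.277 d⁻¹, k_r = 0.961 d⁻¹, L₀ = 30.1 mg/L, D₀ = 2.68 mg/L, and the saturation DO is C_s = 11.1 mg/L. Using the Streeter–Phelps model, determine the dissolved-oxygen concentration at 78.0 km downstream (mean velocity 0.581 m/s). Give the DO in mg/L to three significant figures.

Travel time t = x/v = 78.0 km / (0.581 m/s) = 78000 m / 0.581 m/s = 134300 s = 1.554 d.
k_d L₀/(k_r−k_d) = 0.277×30.1/(0.961−0.277) = 8.338/0.6840 = 12.19 mg/L.
e^(−k_d t) = e^(−0.277×1.554) = 0.6502; e^(−k_r t) = e^(−0.961×1.554) = 0.2246.
D = 12.19 × (0.6502 − 0.2246) + 2.68 × 0.2246 = 5.188 + 0.6020 = 5.790 mg/L.
DO = C_s − D = 11.1 − 5.790 = 5.310 mg/L.

DO ≈ 5.31 mg/L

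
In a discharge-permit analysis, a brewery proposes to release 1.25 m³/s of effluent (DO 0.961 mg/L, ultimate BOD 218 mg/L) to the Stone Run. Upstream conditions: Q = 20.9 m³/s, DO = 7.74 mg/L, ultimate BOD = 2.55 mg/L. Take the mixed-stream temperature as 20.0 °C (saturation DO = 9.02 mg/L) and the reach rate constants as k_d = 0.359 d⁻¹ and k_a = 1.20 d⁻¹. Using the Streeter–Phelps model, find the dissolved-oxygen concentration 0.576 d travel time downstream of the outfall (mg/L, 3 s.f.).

DO ≈ 6.23 mg/L

Mixed DO = (20.9×7.74 + 1.25×0.961)/(20.9+1.25) = 163.0/22.15 = 7.357 mg/L.
Mixed L₀ = (20.9×2.55 + 1.25×218)/(22.15) = 325.8/22.15 = 14.71 mg/L.
Initial deficit D₀ = C_s − DO₀ = 9.02 − 7.357 = 1.663 mg/L.
D(0.576) = [0.359×14.71/(1.20−0.359)](e^(−0.359×0.576) − e^(−1.20×0.576)) + 1.663 e^(−1.20×0.576)
= 6.279 × (0.8132 − 0.5010) + 1.663 × 0.5010 = 2.793 mg/L.
DO = 9.02 − 2.793 = 6.227 mg/L.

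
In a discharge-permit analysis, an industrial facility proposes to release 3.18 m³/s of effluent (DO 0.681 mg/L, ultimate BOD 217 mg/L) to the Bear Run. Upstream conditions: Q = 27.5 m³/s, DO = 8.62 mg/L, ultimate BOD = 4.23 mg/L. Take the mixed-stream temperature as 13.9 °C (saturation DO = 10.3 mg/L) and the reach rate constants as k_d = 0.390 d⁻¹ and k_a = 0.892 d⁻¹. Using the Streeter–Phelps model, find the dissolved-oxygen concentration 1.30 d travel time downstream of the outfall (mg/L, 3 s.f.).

Mixed DO = (27.5×8.62 + 3.18×0.681)/(27.5+3.18) = 239.2/30.68 = 7.797 mg/L.
Mixed L₀ = (27.5×4.23 + 3.18×217)/(30.68) = 806.4/30.68 = 26.28 mg/L.
Initial deficit D₀ = C_s − DO₀ = 10.3 − 7.797 = 2.503 mg/L.
D(1.30) = [0.390×26.28/(0.892−0.390)](e^(−0.390×1.30) − e^(−0.892×1.30)) + 2.503 e^(−0.892×1.30)
= 20.42 × (0.6023 − 0.3136) + 2.503 × 0.3136 = 6.680 mg/L.
DO = 10.3 − 6.680 = 3.620 mg/L.

DO ≈ 3.62 mg/L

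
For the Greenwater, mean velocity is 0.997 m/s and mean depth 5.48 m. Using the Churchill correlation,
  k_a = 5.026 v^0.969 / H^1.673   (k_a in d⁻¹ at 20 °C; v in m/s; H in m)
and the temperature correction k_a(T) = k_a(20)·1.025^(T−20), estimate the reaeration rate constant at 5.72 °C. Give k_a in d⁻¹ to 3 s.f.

k_a(20) = 5.026 × 0.997^0.969 / 5.48^1.673 = 5.026 × 0.9971 / 17.22 = 0.2911 d⁻¹.
k_a(5.72) = 0.2911 × 1.025^(5.72−20) = 0.2911 × 0.7029 = 0.2046 d⁻¹.

k_a ≈ 0.205 d⁻¹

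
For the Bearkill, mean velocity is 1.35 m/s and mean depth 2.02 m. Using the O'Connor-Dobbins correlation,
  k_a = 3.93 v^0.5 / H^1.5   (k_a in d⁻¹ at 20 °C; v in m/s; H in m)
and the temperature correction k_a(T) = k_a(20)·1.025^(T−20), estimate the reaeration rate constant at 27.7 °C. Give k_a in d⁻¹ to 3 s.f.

k_a(20) = 3.93 × 1.35^0.5 / 2.02^1.5 = 3.93 × 1.162 / 2.871 = 1.590 d⁻¹.
k_a(27.7) = 1.590 × 1.025^(27.7−20) = 1.590 × 1.209 = 1.924 d⁻¹.

k_a ≈ 1.92 d⁻¹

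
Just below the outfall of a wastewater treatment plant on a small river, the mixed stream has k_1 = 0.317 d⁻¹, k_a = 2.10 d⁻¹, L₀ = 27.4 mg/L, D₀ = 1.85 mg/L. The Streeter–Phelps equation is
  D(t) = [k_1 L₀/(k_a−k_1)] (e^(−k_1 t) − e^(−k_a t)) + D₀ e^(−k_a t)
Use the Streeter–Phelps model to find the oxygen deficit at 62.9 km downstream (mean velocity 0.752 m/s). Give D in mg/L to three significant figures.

D ≈ 3.19 mg/L

Travel time t = x/v = 62.9 km / (0.752 m/s) = 62900 m / 0.752 m/s = 83640 s = 0.9681 d.
k_1 L₀/(k_a−k_1) = 0.317×27.4/(2.10−0.317) = 8.686/1.783 = 4.871 mg/L.
e^(−k_1 t) = e^(−0.317×0.9681) = 0.7357; e^(−k_a t) = e^(−2.10×0.9681) = 0.1309.
D = 4.871 × (0.7357 − 0.1309) + 1.85 × 0.1309 = 2.946 + 0.2422 = 3.188 mg/L.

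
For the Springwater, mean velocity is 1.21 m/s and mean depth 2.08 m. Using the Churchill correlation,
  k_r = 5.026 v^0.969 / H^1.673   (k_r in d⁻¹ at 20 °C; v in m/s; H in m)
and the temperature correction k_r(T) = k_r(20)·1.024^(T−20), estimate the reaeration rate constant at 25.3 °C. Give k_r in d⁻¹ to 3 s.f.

k_r ≈ 2.01 d⁻¹

k_r(20) = 5.026 × 1.21^0.969 / 2.08^1.673 = 5.026 × 1.203 / 3.405 = 1.776 d⁻¹.
k_r(25.3) = 1.776 × 1.024^(25.3−20) = 1.776 × 1.134 = 2.013 d⁻¹.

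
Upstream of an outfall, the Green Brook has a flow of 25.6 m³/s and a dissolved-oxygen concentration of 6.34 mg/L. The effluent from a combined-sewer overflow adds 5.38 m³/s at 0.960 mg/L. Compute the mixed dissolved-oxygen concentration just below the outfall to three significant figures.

5.41 mg/L

Flow-weighted mixing: C = (Q_r C_r + Q_w C_w)/(Q_r + Q_w)
= (25.6×6.34 + 5.38×0.960)/(25.6 + 5.38) = 167.5/30.98 = 5.406 mg/L.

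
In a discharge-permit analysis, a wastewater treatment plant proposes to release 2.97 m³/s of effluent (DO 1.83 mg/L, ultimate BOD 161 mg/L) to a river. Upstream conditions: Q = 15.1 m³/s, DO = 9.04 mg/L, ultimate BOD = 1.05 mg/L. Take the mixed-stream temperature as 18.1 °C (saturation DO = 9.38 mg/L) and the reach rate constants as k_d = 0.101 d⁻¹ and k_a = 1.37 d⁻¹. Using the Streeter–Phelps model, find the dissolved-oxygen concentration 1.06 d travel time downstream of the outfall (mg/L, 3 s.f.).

DO ≈ 7.58 mg/L

Mixed DO = (15.1×9.04 + 2.97×1.83)/(15.1+2.97) = 141.9/18.07 = 7.855 mg/L.
Mixed L₀ = (15.1×1.05 + 2.97×161)/(18.07) = 494.0/18.07 = 27.34 mg/L.
Initial deficit D₀ = C_s − DO₀ = 9.38 − 7.855 = 1.525 mg/L.
D(1.06) = [0.101×27.34/(1.37−0.101)](e^(−0.101×1.06) − e^(−1.37×1.06)) + 1.525 e^(−1.37×1.06)
= 2.176 × (0.8985 − 0.2341) + 1.525 × 0.2341 = 1.803 mg/L.
DO = 9.38 − 1.803 = 7.577 mg/L.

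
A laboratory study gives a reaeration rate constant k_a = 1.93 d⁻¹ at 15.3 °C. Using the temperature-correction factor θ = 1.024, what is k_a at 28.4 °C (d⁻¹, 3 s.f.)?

k_a ≈ 2.63 d⁻¹

k_a(T₂) = k_a(T₁) · θ^(T₂−T₁) = 1.93 × 1.024^(28.4−15.3)
= 1.93 × 1.024^13.1 = 1.93 × 1.364 = 2.633 d⁻¹.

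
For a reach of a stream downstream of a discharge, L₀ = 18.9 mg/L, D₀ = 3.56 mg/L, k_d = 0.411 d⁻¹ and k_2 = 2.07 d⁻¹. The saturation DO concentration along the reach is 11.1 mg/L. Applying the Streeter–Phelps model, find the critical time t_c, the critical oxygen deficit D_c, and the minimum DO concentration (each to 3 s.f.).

t_c ≈ 0.113 d; D_c ≈ 3.58 mg/L; min DO ≈ 7.52 mg/L

At the critical point dD/dt = 0, so k_d L₀ e^(−k_d t) = k_2 D. Substituting D(t) from the Streeter–Phelps equation and solving for t gives
t_c = ln[(k_2/k_d)(1 − D₀(k_2−k_d)/(k_d L₀))] / (k_2−k_d).
Here k_2−k_d = 1.659 d⁻¹ and 1 − D₀(k_2−k_d)/(k_d L₀) = 1 − 3.56×1.659/(0.411×18.9) = 0.2397, so
t_c = ln(5.036 × 0.2397) / 1.659 = 0.1883 / 1.659 = 0.1135 d.
D_c = (k_d/k_2) L₀ e^(−k_d t_c) = (0.411/2.07) × 18.9 × e^(−0.411×0.1135) = 0.1986 × 18.9 × 0.9544 = 3.582 mg/L.
Minimum DO = C_s − D_c = 11.1 − 3.582 = 7.518 mg/L.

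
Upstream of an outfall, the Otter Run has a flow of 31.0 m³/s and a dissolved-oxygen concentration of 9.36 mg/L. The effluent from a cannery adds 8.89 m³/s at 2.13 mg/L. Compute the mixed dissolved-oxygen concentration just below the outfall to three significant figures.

Flow-weighted mixing: C = (Q_r C_r + Q_w C_w)/(Q_r + Q_w)
= (31.0×9.36 + 8.89×2.13)/(31.0 + 8.89) = 309.1/39.89 = 7.749 mg/L.

7.75 mg/L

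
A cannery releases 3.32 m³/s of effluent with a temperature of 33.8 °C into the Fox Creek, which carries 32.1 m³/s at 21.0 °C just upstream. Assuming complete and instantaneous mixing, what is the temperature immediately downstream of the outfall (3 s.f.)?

Flow-weighted mixing: C = (Q_r C_r + Q_w C_w)/(Q_r + Q_w)
= (32.1×21.0 + 3.32×33.8)/(32.1 + 3.32) = 786.3/35.42 = 22.20 °C.

22.2 °C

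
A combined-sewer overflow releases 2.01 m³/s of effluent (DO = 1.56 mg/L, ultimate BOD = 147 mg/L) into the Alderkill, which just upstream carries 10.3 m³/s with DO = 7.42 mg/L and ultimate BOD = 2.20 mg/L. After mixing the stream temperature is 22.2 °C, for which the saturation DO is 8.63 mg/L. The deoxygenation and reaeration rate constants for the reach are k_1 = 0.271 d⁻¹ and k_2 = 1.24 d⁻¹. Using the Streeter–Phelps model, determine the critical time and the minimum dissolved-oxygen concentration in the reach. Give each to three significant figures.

Mixed DO = (10.3×7.42 + 2.01×1.56)/(10.3+2.01) = 79.56/12.31 = 6.463 mg/L.
Mixed L₀ = (10.3×2.20 + 2.01×147)/(12.31) = 318.1/12.31 = 25.84 mg/L.
Initial deficit D₀ = C_s − DO₀ = 8.63 − 6.463 = 2.167 mg/L.
t_c = (1/0.9690) ln[(1.24/0.271)(1 − 2.167×0.9690/(0.271×25.84))] = 1.032 × ln(3.204) = 1.202 d.
D_c = (0.271/1.24) × 25.84 × e^(−0.271×1.202) = 0.2185 × 25.84 × 0.7221 = 4.078 mg/L.
Minimum DO = 8.63 − 4.078 = 4.552 mg/L.

t_c ≈ 1.20 d; minimum DO ≈ 4.55 mg/L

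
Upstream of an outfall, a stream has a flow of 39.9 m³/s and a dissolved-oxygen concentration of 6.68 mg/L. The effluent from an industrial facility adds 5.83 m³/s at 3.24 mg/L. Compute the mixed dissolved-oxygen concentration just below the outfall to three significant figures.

6.24 mg/L

Flow-weighted mixing: C = (Q_r C_r + Q_w C_w)/(Q_r + Q_w)
= (39.9×6.68 + 5.83×3.24)/(39.9 + 5.83) = 285.4/45.73 = 6.241 mg/L.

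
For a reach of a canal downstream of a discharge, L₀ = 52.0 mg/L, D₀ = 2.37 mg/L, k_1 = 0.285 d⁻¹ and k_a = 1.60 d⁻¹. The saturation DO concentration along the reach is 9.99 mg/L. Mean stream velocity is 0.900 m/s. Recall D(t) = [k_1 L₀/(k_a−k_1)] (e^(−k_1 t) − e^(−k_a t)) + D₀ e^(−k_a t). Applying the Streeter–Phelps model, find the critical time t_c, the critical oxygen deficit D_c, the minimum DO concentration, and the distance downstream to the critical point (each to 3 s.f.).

With k_a/k_1 = 5.614 and 1 − D₀(k_a−k_1)/(k_1 L₀) = 0.7897,
t_c = ln(5.614 × 0.7897) / (1.60 − 0.285) = ln(4.433) / 1.315 = 1.489/1.315 = 1.132 d.
L(t_c) = L₀ e^(−k_1 t_c) = 52.0 × 0.7242 = 37.66 mg/L, and at the critical point k_a D_c = k_1 L, so D_c = (0.285/1.60) × 37.66 = 6.707 mg/L.
Minimum DO = C_s − D_c = 9.99 − 6.707 = 3.283 mg/L.
x_c = v t_c = 0.900 m/s × 1.132 d × 86400 s/d = 88060 m ≈ 88.1 km.

t_c ≈ 1.13 d; D_c ≈ 6.71 mg/L; min DO ≈ 3.28 mg/L; x_c ≈ 88.1 km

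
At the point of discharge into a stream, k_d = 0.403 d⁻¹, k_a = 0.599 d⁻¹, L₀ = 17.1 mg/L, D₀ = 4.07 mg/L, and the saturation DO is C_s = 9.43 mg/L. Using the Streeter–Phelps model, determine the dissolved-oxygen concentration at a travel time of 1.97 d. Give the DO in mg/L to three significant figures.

DO ≈ 3.09 mg/L

k_d L₀/(k_a−k_d) = 0.403×17.1/(0.599−0.403) = 6.891/0.1960 = 35.16 mg/L.
e^(−k_d t) = e^(−0.403×1.970) = 0.4521; e^(−k_a t) = e^(−0.599×1.970) = 0.3073.
D = 35.16 × (0.4521 − 0.3073) + 4.07 × 0.3073 = 5.091 + 1.251 = 6.342 mg/L.
DO = C_s − D = 9.43 − 6.342 = 3.088 mg/L.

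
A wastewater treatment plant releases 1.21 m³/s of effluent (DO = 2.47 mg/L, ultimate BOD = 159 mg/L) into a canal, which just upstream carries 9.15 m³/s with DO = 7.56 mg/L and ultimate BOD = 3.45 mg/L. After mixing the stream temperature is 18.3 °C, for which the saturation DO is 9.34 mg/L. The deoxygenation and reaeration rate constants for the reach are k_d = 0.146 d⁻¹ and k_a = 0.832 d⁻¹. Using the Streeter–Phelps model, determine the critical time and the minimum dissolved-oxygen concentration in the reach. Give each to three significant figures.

t_c ≈ 1.48 d; minimum DO ≈ 6.28 mg/L

Mixed DO = (9.15×7.56 + 1.21×2.47)/(9.15+1.21) = 72.16/10.36 = 6.966 mg/L.
Mixed L₀ = (9.15×3.45 + 1.21×159)/(10.36) = 224.0/10.36 = 21.62 mg/L.
Initial deficit D₀ = C_s − DO₀ = 9.34 − 6.966 = 2.374 mg/L.
t_c = (1/0.6860) ln[(0.832/0.146)(1 − 2.374×0.6860/(0.146×21.62))] = 1.458 × ln(2.758) = 1.479 d.
D_c = (0.146/0.832) × 21.62 × e^(−0.146×1.479) = 0.1755 × 21.62 × 0.8058 = 3.057 mg/L.
Minimum DO = 9.34 − 3.057 = 6.283 mg/L.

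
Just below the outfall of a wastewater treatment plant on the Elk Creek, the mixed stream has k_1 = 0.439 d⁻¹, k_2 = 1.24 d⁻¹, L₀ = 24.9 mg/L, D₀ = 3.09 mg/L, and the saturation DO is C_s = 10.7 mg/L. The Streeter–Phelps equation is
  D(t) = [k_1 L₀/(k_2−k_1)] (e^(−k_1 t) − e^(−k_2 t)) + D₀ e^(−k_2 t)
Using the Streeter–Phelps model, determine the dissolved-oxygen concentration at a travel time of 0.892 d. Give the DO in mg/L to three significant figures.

DO ≈ 4.97 mg/L

k_1 L₀/(k_2−k_1) = 0.439×24.9/(1.24−0.439) = 10.93/0.8010 = 13.65 mg/L.
e^(−k_1 t) = e^(−0.439×0.8920) = 0.6760; e^(−k_2 t) = e^(−1.24×0.8920) = 0.3309.
D = 13.65 × (0.6760 − 0.3309) + 3.09 × 0.3309 = 4.710 + 1.022 = 5.732 mg/L.
DO = C_s − D = 10.7 − 5.732 = 4.968 mg/L.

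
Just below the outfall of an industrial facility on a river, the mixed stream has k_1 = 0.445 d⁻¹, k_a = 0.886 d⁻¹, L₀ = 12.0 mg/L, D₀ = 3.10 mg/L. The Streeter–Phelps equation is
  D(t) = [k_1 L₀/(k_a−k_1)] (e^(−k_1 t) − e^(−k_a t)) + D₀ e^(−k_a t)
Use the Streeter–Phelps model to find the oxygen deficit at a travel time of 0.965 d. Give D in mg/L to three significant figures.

k_1 L₀/(k_a−k_1) = 0.445×12.0/(0.886−0.445) = 5.340/0.4410 = 12.11 mg/L.
e^(−k_1 t) = e^(−0.445×0.9650) = 0.6509; e^(−k_a t) = e^(−0.886×0.9650) = 0.4253.
D = 12.11 × (0.6509 − 0.4253) + 3.10 × 0.4253 = 2.732 + 1.318 = 4.050 mg/L.

D ≈ 4.05 mg/L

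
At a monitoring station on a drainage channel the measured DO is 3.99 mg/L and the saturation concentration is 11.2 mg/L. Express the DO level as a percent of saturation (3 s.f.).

% saturation = C/C_s × 100 = 3.99/11.2 × 100 = 35.6 %.

35.6 % saturation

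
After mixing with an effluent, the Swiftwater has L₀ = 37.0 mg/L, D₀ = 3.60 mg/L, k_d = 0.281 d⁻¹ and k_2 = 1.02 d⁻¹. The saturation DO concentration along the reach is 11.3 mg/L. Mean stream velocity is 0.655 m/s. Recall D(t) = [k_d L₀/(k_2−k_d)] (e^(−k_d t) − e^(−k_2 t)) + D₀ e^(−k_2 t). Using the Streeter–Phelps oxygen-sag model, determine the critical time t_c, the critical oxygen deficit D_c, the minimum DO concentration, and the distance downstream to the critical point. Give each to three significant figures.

t_c ≈ 1.34 d; D_c ≈ 6.99 mg/L; min DO ≈ 4.31 mg/L; x_c ≈ 76.1 km

t_c = [1/(k_2−k_d)] ln[(k_2/k_d)(1 − D₀(k_2−k_d)/(k_d L₀))]
= [1/(1.02−0.281)] ln[(1.02/0.281)(1 − 3.60×0.7390/(0.281×37.0))]
= (1/0.7390) ln[3.630 × 0.7441] = 1.353 × ln(2.701) = 1.353 × 0.9936 = 1.345 d.
L(t_c) = L₀ e^(−k_d t_c) = 37.0 × 0.6853 = 25.36 mg/L, and at the critical point k_2 D_c = k_d L, so D_c = (0.281/1.02) × 25.36 = 6.986 mg/L.
Minimum DO = C_s − D_c = 11.3 − 6.986 = 4.314 mg/L.
x_c = v t_c = 0.655 m/s × 1.345 d × 86400 s/d = 76090 m ≈ 76.1 km.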